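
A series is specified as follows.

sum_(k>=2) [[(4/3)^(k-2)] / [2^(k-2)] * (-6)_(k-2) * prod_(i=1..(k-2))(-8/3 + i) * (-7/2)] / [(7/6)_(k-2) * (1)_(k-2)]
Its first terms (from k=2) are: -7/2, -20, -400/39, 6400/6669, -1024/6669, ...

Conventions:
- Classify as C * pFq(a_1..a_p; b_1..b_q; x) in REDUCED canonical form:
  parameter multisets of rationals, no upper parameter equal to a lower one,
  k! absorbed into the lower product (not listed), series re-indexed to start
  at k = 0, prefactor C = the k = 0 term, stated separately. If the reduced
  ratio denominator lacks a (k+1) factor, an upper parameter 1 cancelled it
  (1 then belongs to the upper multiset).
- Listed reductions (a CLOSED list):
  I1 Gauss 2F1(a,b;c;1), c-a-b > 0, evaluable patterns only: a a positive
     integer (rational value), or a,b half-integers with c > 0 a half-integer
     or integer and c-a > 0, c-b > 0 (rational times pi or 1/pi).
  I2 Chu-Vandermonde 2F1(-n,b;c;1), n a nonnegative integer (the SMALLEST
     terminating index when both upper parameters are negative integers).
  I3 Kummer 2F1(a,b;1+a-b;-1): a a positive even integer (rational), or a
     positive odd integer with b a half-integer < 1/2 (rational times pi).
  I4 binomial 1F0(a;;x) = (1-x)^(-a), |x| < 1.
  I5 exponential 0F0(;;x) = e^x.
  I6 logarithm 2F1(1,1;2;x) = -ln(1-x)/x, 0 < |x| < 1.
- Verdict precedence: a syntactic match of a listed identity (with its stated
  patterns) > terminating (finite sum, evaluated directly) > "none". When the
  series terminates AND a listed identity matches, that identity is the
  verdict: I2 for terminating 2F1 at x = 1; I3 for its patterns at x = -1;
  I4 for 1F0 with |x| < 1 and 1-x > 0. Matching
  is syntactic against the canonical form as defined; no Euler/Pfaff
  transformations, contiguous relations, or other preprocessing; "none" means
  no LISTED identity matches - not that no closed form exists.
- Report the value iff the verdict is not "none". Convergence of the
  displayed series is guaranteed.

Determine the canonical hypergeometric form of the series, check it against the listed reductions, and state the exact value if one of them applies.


Prefactor -7/2, argument 2/3: 2F1 with upper {-6, -5/3} over lower {7/6}. Verdict: terminating - upper parameter -6 makes this a finite sum (last index 6), evaluated exactly. Value: -68017086551/2065322610.

Key step: x = (2/3) and the running product (prefactor -7/2) telescopes to a rising factorial.
Ratio: r(k) = (2/3) * (k-6) (k-5/3) / [(k+7/6) (k+1)] - rational; roots negated = parameters, x = (2/3), C = -7/2.


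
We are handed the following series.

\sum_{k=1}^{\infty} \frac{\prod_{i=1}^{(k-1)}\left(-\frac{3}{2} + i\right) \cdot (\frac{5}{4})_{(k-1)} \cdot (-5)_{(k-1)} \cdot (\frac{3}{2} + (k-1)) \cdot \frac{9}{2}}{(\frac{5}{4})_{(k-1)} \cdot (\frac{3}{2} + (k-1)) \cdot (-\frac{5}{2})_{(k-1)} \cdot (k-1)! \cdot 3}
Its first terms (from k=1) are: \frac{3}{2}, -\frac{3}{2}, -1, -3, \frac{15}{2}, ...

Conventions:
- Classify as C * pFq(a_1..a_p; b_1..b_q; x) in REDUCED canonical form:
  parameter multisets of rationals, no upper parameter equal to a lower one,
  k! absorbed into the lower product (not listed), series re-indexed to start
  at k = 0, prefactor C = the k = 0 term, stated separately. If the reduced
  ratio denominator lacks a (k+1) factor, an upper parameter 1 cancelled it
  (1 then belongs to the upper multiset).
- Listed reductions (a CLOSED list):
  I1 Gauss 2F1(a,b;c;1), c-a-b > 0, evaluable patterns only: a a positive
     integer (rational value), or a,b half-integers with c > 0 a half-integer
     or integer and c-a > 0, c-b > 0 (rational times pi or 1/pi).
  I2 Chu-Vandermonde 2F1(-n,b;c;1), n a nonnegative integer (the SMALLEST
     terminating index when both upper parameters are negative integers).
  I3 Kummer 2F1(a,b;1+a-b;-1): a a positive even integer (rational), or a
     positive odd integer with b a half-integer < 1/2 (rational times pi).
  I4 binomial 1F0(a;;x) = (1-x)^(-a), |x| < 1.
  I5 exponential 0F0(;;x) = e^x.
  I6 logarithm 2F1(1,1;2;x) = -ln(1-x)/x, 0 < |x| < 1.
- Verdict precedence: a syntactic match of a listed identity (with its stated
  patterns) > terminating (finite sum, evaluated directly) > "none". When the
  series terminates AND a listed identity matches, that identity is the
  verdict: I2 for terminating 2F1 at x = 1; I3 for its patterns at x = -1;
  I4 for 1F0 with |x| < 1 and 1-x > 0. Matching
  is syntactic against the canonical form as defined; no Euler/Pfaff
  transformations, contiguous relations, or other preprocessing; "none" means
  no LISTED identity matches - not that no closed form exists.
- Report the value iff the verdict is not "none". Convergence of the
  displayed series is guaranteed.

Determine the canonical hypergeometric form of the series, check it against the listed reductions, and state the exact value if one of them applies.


Classification (C = \frac{3}{2}): 2F1 with upper {-5, -\frac{1}{2}}, lower {-\frac{5}{2}}, argument x = 1. Verdict: Vandermonde's identity (I2) applies (terminating 2F1 at x = 1 with n = 5, b = -1/2, c = -\frac{5}{2}). Sum: 0.

Key observation: t_0 = \frac{3}{2} here, and the constant factors (C = 3/2, x = 1) combine into one prefactor.
Consecutive-term ratio: r(k) = 1 * (k-5) (k-\frac{1}{2}) / [(k-\frac{5}{2}) (k+1)] - rational in k, leading ratio 1; with t_0 = \frac{3}{2}, classification follows.


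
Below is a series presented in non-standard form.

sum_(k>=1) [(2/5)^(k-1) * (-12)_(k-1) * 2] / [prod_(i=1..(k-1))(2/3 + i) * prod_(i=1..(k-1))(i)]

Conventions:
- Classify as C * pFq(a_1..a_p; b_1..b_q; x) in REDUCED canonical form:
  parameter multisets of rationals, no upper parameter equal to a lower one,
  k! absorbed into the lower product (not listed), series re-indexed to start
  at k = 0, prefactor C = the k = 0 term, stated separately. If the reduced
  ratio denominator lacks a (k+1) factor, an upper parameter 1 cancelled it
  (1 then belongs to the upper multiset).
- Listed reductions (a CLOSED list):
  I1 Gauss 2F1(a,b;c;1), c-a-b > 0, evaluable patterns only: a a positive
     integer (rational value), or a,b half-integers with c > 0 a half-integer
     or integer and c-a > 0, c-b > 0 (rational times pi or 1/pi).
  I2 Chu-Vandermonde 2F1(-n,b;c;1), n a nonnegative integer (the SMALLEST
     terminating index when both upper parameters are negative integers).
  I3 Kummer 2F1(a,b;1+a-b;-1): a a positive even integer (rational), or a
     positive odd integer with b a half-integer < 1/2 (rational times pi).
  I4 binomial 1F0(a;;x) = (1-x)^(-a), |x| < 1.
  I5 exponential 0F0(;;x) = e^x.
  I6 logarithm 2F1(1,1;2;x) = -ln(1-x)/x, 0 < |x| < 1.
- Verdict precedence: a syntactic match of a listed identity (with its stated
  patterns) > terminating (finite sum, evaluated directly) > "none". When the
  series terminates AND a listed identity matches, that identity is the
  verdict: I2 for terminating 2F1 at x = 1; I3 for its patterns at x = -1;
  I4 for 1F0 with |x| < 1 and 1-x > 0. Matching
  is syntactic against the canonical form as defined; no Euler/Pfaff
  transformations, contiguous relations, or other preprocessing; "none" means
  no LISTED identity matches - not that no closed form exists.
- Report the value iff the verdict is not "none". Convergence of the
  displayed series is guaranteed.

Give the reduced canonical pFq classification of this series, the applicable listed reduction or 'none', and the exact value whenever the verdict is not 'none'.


This is 2 * 1F1(-12; 5/3; 2/5) in reduced canonical form. Verdict: terminating at k = 12: the factor (-12)_k kills every later term; summing the 13 survivors is exact. Exact value: -20171904778068152264/46069186004638671875.

Structural cue: t_0 being 2, the lower running product (C = 2) is a rising factorial.
Consecutive-term ratio: r(k) = (2/5) * (k-12) / [(k+5/3) (k+1)] - rational in k, leading ratio (2/5); with t_0 = 2, classification follows.


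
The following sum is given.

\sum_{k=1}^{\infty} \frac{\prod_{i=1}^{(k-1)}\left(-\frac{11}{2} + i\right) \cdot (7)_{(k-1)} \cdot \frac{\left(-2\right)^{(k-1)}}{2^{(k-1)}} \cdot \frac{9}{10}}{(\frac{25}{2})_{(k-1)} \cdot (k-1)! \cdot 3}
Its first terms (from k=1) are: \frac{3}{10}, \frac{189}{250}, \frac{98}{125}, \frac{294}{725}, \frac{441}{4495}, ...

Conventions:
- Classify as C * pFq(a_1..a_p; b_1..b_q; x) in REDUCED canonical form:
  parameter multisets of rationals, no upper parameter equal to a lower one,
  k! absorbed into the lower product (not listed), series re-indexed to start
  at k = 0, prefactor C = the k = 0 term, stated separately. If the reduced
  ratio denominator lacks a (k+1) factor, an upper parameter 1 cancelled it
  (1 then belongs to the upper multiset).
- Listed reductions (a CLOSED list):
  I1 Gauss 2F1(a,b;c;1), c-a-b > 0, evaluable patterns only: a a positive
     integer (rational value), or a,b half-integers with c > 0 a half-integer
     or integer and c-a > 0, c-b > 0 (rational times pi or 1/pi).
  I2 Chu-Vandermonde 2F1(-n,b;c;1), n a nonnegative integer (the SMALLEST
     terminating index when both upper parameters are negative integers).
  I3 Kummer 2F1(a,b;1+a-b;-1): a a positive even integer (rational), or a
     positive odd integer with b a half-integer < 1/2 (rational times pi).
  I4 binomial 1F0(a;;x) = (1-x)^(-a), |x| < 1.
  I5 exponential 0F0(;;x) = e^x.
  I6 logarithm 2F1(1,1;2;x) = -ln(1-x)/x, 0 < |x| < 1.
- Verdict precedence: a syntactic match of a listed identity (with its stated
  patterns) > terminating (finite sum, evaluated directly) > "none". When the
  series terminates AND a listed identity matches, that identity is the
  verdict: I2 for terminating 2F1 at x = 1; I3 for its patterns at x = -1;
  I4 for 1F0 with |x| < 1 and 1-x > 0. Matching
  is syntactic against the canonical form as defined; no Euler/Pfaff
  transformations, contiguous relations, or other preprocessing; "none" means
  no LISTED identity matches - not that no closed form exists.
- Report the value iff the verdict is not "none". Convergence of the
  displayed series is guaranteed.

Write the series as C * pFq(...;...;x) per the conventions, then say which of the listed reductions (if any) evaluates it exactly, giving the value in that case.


Structural cue: t_0 = \frac{3}{10} here, and the two k-th powers (C = 3/10) combine into one argument.
Term ratio: r(k) = -1 * (k-\frac{9}{2}) (k+7) / [(k+\frac{25}{2}) (k+1)] - rational in k, leading ratio -1; with t_0 = \frac{3}{10}, classification follows.

x = -1 here; the reduced form reads 2F1, upper {-\frac{9}{2}, 7}, lower {\frac{25}{2}}, C = \frac{3}{10}. Verdict (x = -1): Kummer (I3) applies (x = -1; c = \frac{25}{2} equals 1+a-b for upper {-\frac{9}{2}, 7}: listed pattern). Exact value: \frac{200783583}{268435456} \cdot \pi.


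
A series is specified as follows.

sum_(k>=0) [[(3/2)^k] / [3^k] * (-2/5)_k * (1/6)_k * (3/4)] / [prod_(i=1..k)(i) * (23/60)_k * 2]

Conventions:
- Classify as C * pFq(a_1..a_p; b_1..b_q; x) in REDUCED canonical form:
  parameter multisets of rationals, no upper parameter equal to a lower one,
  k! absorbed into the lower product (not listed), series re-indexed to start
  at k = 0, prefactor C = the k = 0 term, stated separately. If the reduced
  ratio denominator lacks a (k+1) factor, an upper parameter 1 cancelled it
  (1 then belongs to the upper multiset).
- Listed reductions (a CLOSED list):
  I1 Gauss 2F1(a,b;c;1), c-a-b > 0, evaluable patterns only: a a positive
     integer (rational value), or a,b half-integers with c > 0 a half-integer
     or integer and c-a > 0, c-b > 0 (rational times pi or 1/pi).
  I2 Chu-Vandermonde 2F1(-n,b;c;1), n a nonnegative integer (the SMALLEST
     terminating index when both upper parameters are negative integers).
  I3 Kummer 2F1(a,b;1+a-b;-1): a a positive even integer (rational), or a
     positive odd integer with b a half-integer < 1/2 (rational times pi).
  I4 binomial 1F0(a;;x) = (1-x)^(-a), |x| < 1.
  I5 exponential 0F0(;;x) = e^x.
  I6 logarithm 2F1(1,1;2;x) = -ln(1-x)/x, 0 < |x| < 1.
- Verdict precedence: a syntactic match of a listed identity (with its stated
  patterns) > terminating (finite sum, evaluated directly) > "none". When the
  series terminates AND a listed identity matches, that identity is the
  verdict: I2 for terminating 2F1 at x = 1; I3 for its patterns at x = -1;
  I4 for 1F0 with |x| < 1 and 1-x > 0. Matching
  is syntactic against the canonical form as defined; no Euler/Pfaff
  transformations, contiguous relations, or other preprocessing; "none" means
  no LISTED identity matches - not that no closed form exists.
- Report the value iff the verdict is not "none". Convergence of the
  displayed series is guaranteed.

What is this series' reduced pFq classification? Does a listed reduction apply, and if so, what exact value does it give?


Canonical form: C = 3/8 times 2F1 with upper {-2/5, 1/6}, lower {23/60}, x = 1/2. Verdict: none. Every listed pattern misses the 2F1 form at 1/2, upper {-2/5, 1/6}.

Structural cue: with t_0 = 3/8, the two k-th powers (C = 3/8, x = 1/2) combine into one argument.
Consecutive-term ratio: r(k) = (1/2) * (k-2/5) (k+1/6) / [(k+23/60) (k+1)] - rational in k, leading ratio (1/2); with t_0 = 3/8, classification follows.


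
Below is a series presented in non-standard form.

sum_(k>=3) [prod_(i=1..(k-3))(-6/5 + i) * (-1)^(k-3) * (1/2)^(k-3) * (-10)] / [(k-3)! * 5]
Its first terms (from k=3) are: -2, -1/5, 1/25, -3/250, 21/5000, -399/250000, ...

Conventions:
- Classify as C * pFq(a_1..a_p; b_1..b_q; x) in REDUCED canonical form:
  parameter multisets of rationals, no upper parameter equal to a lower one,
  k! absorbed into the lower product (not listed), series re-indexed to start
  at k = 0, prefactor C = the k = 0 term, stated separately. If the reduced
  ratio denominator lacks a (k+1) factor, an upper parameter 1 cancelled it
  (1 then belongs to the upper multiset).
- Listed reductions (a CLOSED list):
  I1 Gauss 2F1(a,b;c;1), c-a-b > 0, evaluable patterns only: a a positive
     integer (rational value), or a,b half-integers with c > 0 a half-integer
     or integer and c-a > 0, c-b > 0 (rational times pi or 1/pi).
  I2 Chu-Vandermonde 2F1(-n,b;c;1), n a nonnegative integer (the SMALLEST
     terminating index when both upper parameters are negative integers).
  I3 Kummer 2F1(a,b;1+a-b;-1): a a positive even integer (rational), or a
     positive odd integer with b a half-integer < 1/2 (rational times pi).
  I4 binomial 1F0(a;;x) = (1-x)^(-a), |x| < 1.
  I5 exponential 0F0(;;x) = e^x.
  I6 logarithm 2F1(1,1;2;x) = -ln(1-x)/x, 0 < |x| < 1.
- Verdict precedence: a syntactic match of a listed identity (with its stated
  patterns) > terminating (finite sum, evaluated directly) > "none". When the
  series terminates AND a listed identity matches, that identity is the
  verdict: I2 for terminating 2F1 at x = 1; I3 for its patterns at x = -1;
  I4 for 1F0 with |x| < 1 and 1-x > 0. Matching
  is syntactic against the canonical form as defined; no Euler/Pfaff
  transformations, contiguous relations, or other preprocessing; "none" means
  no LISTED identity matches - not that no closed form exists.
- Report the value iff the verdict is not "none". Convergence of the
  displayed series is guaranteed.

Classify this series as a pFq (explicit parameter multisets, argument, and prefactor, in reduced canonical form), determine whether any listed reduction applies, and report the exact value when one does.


Reduced: x = -1/2, 1F0, upper = {-1/5}, lower = {-}, C = -2. Verdict: the I4 binomial reduction applies (the 1F0 binomial series: exponent 1/5, x = -1/2). Exact value: (-2) * (3/2)^(1/5).

Structural cue: t_0 = -2 here, and the (-1)^k factor (C = -2) folds into the argument's sign.
Ratio: r(k) = (-1/2) * (k-1/5) / [(k+1)] - rational in k. x = (-1/2); t_0 = -2; negate the roots.


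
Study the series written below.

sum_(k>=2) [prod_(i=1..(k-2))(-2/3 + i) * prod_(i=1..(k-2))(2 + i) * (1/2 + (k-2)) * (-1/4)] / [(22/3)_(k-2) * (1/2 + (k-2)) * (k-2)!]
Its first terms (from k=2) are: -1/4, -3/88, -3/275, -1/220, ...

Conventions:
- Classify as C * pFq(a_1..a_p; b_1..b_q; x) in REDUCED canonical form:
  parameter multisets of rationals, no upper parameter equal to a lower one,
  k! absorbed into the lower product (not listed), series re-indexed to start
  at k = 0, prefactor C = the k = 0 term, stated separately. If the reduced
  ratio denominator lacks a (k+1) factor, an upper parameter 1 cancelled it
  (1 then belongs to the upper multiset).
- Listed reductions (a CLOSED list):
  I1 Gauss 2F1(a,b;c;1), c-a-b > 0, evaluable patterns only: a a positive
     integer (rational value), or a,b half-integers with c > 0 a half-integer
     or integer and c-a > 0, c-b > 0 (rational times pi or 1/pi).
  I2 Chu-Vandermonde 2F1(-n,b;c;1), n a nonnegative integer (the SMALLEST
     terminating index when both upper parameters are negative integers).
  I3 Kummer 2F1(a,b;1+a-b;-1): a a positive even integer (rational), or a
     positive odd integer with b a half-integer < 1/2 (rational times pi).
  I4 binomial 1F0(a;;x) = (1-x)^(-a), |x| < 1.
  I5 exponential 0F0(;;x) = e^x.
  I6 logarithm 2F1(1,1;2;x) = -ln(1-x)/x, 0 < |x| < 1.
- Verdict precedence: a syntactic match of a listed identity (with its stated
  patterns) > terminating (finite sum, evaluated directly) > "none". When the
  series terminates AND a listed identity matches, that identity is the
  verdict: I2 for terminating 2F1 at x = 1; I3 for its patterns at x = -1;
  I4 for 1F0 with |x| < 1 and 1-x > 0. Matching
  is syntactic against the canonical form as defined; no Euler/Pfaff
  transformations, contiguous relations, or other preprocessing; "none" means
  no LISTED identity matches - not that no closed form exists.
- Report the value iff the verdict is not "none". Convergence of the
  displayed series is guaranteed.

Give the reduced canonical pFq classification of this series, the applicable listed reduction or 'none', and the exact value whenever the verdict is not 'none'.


At argument 1: a 2F1 with upper {1/3, 3}, lower {22/3}, scaled by C = -1/4. Verdict: the Gauss summation I1 fires (x = 1: the Gamma ratio telescopes since c-a-b = 4 > 0 and a = 3 in Z>0). Exact value: -247/810.

Key observation: x = 1 and the running product (prefactor -1/4) telescopes to a rising factorial.
Step ratio: r(k) = 1 * (k+1/3) (k+3) / [(k+22/3) (k+1)] - rational in k, leading ratio 1; with t_0 = -1/4, classification follows.


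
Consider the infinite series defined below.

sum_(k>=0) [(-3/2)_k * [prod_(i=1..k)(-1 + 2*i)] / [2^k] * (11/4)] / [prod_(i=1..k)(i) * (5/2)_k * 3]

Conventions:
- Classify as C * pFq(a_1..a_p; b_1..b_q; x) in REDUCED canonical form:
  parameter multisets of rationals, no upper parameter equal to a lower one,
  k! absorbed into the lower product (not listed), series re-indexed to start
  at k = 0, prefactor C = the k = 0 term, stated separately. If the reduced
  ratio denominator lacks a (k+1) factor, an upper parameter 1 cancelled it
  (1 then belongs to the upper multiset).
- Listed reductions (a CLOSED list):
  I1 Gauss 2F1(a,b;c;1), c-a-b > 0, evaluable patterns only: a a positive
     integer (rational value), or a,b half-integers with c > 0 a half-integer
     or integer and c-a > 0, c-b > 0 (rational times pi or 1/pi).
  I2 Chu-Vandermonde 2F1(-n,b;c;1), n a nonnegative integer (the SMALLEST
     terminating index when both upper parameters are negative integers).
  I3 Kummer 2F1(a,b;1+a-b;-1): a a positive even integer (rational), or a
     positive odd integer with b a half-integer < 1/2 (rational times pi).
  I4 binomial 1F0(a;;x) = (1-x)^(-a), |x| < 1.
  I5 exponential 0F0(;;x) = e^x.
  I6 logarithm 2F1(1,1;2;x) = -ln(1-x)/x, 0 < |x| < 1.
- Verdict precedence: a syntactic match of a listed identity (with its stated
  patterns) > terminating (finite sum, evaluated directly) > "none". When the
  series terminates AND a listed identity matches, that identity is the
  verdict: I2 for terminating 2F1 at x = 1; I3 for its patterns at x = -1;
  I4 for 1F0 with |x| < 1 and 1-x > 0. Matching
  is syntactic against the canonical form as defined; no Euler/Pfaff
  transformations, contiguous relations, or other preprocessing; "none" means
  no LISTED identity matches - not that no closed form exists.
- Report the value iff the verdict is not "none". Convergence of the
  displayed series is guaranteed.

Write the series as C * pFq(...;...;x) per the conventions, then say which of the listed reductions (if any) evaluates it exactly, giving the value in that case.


At argument 1: a 2F1 with upper {-3/2, 1/2}, lower {5/2}, scaled by C = 11/12. Verdict (x = 1): Gauss's theorem I1 (half-integer case) applies (x = 1; upper {-3/2, 1/2} half-integers, c = 5/2 in the evaluable pattern). Its exact value is (55/256) * pi.

The tell: with t_0 = 11/12, the odd product 1*3*...*(2k-1) (C = 11/12) is 2^k (1/2)_k.
Ratio: r(k) = 1 * (k-3/2) (k+1/2) / [(k+5/2) (k+1)] ; factor over Q: parameters, x = 1, and C = 11/12.


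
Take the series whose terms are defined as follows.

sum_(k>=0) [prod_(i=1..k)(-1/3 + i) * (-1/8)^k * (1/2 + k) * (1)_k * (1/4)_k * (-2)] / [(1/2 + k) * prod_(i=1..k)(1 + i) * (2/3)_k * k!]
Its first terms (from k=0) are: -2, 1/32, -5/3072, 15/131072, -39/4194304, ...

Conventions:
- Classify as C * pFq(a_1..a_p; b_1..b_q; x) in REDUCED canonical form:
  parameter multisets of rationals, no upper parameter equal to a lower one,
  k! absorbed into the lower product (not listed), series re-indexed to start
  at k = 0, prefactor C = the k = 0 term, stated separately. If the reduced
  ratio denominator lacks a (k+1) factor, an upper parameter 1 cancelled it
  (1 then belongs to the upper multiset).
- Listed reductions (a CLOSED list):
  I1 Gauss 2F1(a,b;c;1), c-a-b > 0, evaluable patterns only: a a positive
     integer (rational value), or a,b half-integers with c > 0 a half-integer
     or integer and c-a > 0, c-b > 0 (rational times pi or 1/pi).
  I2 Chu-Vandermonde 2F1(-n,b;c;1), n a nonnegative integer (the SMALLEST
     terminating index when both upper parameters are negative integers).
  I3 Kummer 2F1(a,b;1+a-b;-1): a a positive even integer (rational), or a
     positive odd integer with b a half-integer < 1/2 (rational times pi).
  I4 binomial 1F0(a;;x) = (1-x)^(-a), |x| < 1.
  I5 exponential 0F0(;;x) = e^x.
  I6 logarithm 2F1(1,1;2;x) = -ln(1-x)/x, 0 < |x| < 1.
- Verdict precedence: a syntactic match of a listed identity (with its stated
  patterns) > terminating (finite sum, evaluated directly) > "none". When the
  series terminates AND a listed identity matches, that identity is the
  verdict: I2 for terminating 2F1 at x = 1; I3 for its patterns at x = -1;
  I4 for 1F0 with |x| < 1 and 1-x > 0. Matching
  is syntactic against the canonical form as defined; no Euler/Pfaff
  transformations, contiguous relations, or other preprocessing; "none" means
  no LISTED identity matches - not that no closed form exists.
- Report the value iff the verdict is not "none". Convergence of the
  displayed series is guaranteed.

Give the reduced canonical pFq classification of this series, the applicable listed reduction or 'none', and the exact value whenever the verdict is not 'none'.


Classification (C = -2): 2F1 with upper {1/4, 1}, lower {2}, argument x = -1/8. Verdict: none. Every listed pattern misses the 2F1 form at -1/8, upper {1/4, 1}.

First insight: with t_0 = -2, the running product (prefactor -2) telescopes to a rising factorial.
Ratio: r(k) = (-1/8) * (k+1/4) (k+1) / [(k+2) (k+1)] - rational in k. x = (-1/8); t_0 = -2; negate the roots.


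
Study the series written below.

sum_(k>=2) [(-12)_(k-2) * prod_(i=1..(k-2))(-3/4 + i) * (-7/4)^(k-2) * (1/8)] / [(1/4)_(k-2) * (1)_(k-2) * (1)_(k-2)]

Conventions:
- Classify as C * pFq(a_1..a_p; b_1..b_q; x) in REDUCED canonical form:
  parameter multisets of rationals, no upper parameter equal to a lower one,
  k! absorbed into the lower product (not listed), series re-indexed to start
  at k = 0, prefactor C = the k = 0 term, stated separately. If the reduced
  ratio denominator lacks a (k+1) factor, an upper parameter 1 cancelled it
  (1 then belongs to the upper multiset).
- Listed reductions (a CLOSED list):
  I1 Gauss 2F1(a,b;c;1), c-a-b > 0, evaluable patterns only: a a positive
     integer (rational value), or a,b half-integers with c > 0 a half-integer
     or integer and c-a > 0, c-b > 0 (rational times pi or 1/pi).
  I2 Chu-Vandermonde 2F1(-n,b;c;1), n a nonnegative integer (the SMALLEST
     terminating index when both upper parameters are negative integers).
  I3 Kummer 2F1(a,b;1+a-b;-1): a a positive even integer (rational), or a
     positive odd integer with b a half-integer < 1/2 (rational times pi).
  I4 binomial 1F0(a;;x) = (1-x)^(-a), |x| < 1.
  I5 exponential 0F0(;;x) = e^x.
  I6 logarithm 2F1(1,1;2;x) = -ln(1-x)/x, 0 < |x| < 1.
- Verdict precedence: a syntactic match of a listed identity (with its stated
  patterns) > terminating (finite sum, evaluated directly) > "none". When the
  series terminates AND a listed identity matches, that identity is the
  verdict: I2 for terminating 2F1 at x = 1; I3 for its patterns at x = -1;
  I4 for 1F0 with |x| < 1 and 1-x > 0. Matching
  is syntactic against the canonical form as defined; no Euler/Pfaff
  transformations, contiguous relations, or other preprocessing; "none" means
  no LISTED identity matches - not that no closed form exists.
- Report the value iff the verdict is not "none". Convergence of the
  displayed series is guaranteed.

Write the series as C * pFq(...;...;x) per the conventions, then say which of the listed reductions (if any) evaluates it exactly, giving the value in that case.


With C = 1/8: the canonical form is 1F1(-12; 1; -7/4). Verdict: terminating. (-12)_k vanishes past k = 12, leaving a 13-term sum, computed directly. Hence: 69642206965378661/834941642342400.

First insight: t_0 being 1/8, the running product (C = 1/8) telescopes to a rising factorial.
Ratio: r(k) = (-7/4) * (k-12) / [(k+1) (k+1)] - rational in k. x = (-7/4); t_0 = 1/8; negate the roots.


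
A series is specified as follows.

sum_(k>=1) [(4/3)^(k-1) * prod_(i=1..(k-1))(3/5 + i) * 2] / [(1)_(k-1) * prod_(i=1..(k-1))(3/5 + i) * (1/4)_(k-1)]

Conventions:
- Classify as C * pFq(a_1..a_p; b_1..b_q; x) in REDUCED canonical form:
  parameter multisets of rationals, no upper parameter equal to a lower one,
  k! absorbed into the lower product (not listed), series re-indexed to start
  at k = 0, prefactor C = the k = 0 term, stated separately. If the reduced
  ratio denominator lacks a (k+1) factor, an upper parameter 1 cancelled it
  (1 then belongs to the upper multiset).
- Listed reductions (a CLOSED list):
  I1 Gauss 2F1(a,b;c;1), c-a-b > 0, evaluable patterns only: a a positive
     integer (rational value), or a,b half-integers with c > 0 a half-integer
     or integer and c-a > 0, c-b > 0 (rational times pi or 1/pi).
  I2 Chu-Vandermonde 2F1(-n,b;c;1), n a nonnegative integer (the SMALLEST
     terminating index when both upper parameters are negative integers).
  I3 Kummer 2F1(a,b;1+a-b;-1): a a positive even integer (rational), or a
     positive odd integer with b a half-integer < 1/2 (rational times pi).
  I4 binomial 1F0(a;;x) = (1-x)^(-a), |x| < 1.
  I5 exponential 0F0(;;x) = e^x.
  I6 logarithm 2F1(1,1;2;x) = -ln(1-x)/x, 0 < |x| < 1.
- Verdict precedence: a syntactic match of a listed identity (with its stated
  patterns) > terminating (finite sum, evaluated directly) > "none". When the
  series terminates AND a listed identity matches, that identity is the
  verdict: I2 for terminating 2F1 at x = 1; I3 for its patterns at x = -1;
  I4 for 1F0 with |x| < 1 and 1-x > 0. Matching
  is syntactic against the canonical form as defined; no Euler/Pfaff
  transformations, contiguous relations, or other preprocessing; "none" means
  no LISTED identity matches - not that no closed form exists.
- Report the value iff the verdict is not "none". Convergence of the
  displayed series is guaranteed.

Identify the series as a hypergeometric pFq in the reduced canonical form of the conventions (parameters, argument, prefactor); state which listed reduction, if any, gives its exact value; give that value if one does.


The tell: t_0 = 2 here, and the parameter 8/5 appears in both the upper and lower lists and cancels.
Term ratio: r(k) = (4/3) * 1 / [(k+1/4) (k+1)] - rational in k, leading ratio (4/3); with t_0 = 2, classification follows.

Prefactor 2, argument 4/3: 0F1 with upper {-} over lower {1/4}. Verdict: none. A 0F1 with upper {-} fits none of I1-I6 at x = 4/3; the sum runs forever.


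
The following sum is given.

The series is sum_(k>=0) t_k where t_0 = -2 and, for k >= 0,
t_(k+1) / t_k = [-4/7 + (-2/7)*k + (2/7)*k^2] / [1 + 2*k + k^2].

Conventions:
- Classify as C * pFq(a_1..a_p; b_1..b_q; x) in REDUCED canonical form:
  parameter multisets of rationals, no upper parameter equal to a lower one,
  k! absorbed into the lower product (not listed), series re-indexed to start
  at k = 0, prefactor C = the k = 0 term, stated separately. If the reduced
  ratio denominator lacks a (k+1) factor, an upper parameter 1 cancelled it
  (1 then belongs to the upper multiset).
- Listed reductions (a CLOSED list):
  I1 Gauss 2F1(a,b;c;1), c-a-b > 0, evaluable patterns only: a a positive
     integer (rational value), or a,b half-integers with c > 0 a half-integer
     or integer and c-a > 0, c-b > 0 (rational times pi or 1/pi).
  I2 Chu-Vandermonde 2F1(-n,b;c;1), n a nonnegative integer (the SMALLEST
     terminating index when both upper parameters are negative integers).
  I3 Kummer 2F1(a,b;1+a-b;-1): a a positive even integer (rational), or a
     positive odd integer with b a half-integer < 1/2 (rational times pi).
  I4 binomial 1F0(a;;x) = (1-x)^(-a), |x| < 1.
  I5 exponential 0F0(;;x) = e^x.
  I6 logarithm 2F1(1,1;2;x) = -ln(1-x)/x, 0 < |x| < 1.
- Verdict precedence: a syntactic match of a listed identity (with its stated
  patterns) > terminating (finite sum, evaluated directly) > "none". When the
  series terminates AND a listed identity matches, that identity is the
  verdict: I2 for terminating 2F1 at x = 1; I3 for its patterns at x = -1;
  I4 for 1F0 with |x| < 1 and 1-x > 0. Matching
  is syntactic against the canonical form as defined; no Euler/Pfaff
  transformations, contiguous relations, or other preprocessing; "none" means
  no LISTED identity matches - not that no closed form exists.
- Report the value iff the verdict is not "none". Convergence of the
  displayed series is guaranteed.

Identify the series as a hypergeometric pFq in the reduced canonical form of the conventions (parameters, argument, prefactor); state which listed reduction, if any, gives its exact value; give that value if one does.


Classification (C = -2): 1F0 with upper {-2}, lower {-}, argument x = 2/7. Verdict (x = 2/7): the binomial series (I4) applies (the 1F0 binomial series: exponent 2, x = 2/7). Its exact value is -50/49.

First insight: with t_0 = -2, roots of the ratio polynomials (C = -2, x = 2/7) are the negated parameters.
Adjacent-term ratio: r(k) = (2/7) * (k-2) / [(k+1)] - rational in k. x = (2/7); t_0 = -2; negate the roots.


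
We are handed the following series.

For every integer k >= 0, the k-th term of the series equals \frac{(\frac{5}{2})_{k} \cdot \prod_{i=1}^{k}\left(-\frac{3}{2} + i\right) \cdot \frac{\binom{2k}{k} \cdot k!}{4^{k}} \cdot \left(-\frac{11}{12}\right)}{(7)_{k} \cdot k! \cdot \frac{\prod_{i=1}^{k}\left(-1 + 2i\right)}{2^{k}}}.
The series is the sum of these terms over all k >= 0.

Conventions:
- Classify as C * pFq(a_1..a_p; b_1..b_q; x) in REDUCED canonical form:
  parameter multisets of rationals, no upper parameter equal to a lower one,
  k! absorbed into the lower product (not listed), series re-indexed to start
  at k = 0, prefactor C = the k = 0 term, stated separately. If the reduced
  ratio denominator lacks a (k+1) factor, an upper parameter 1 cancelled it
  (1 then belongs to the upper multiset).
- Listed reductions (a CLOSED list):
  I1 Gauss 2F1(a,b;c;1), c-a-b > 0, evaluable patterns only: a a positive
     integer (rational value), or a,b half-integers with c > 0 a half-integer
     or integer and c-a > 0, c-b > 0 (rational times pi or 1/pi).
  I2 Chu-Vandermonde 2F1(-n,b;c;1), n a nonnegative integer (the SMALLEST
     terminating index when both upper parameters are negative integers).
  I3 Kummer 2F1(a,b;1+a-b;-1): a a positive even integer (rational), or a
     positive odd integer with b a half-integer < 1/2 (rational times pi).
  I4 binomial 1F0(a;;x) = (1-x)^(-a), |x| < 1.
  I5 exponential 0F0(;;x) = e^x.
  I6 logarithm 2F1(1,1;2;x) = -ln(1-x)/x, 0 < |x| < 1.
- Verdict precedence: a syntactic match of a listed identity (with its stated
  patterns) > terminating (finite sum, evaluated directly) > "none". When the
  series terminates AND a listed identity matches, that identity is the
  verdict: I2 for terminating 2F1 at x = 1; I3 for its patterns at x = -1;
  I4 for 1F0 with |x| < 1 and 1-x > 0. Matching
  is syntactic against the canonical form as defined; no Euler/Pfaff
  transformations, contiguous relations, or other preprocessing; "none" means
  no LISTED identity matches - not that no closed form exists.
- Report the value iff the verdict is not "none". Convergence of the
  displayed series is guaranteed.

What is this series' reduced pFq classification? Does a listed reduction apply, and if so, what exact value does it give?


This is -\frac{11}{12} * 2F1(-\frac{1}{2}, \frac{5}{2}; 7; 1) in reduced canonical form. Verdict: this is Gauss's theorem I1 (half-integer case) (x = 1; upper {-\frac{1}{2}, \frac{5}{2}} half-integers, c = 7 in the evaluable pattern). Hence: \left(-\frac{65536}{28665}\right) / \pi.

Key observation: with t_0 = -\frac{11}{12}, C(2k,k) (C = -11/12) equals 4^k (1/2)_k / k!.
Step ratio: r(k) = 1 * (k-\frac{1}{2}) (k+\frac{5}{2}) / [(k+7) (k+1)] - poly over poly, x = 1 from leading terms; C = -\frac{11}{12} at k = 0.


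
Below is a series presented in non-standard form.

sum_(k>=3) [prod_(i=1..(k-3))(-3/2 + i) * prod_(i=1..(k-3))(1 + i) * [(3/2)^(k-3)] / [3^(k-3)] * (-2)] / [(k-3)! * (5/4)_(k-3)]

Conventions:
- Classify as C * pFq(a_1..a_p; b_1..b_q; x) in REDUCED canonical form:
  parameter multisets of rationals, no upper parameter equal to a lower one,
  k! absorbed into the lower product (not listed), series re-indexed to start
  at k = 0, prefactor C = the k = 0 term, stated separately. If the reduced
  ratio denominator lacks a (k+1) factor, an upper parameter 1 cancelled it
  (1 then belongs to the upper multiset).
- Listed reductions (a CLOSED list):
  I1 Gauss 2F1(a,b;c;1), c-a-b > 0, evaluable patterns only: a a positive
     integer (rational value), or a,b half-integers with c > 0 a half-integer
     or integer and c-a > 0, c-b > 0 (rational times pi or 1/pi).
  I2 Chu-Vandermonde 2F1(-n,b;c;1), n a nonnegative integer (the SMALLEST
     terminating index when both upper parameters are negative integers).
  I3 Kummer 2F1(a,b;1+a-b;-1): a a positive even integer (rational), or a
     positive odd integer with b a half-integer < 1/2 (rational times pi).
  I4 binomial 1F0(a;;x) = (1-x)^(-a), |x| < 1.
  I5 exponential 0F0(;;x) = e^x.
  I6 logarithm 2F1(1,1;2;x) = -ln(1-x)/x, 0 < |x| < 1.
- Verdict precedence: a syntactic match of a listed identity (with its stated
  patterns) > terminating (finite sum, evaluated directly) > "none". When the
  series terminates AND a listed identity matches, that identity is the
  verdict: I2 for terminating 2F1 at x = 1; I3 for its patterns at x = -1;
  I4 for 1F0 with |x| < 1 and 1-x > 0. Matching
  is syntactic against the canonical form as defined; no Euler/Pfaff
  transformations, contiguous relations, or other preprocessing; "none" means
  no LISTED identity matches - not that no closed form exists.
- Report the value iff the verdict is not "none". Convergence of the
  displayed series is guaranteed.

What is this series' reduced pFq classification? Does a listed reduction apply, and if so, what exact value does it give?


With C = -2: the canonical form is 2F1(-1/2, 2; 5/4; 1/2). Verdict: none. No listed pattern accepts 2F1(-1/2, 2; 5/4; 1/2).

Key step: t_0 being -2, the running product (prefactor -2) telescopes to a rising factorial.
Step ratio: r(k) = (1/2) * (k-1/2) (k+2) / [(k+5/4) (k+1)] ; factor over Q: parameters, x = (1/2), and C = -2.


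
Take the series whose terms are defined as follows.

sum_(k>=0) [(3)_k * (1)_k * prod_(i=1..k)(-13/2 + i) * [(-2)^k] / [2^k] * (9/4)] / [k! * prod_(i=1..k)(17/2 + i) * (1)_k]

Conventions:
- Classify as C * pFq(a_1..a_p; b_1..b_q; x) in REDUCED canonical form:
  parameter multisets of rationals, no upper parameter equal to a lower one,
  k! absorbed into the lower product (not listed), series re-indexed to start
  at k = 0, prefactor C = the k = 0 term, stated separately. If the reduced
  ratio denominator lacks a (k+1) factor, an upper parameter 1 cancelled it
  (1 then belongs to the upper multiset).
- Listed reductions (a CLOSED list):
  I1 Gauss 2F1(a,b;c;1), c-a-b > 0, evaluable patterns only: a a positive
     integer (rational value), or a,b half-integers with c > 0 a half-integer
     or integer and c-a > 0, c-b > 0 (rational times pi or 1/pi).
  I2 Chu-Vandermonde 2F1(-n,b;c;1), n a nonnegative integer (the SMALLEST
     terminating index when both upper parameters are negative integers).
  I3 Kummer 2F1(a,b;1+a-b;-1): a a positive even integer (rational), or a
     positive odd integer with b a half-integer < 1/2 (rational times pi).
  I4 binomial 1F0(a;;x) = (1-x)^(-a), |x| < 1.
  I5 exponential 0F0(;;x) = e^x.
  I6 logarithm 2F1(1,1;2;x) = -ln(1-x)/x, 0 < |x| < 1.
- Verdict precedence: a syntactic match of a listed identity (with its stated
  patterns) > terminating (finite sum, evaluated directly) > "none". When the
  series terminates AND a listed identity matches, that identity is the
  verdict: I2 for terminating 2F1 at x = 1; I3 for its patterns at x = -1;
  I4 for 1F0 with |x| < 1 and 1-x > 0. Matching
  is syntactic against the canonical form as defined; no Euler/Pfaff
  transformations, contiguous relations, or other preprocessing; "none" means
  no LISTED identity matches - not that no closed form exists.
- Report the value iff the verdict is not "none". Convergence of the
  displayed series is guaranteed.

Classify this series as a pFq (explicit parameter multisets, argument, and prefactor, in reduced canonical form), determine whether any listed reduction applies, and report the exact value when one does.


Canonical form: C = 9/4 times 2F1 with upper {-11/2, 3}, lower {19/2}, x = -1. Verdict (x = -1): Kummer (I3) applies (x = -1; c = 19/2 equals 1+a-b for upper {-11/2, 3}: listed pattern). Exact value: (984555/262144) * pi.

Structural cue: t_0 being 9/4, the two k-th powers (prefactor 9/4) combine into one argument.
Ratio: r(k) = (-1) * (k-11/2) (k+3) / [(k+19/2) (k+1)] ; factor over Q: parameters, x = (-1), and C = 9/4.


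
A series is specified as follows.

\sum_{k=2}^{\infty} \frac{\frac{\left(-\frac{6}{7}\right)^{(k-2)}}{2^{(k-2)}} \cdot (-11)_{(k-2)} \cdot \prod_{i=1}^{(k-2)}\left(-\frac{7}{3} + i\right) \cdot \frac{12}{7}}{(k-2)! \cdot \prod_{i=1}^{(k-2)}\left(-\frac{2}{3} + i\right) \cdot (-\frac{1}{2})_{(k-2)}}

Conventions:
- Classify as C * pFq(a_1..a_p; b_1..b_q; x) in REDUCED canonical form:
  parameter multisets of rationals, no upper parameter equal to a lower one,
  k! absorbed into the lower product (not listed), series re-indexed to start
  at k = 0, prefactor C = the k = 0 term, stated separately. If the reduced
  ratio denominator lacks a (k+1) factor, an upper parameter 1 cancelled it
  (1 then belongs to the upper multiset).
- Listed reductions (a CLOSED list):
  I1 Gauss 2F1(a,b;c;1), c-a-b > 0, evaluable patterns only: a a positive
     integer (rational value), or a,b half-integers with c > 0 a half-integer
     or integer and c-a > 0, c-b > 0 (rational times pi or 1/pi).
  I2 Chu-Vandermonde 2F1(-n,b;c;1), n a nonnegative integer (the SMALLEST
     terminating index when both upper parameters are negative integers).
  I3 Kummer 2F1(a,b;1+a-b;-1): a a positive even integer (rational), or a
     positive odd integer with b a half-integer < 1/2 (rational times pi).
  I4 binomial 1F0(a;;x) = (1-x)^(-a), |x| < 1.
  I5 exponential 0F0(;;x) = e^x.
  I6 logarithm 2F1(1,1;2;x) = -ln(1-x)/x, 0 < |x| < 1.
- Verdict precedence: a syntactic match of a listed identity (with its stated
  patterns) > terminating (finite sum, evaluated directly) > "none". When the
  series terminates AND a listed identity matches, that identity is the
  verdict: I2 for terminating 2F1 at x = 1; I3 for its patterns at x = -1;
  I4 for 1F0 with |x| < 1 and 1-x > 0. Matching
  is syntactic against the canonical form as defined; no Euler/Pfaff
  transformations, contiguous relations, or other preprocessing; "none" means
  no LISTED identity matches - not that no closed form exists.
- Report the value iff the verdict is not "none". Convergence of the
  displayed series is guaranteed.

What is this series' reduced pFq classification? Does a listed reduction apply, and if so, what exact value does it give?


Classification (C = \frac{12}{7}): 2F2 with upper {-11, -\frac{4}{3}}, lower {-\frac{1}{2}, \frac{1}{3}}, argument x = -\frac{3}{7}. Verdict: terminating. (-11)_k vanishes past k = 11, leaving a 12-term sum, computed directly. Sum: -\frac{40749199672617184969212}{1763724950617827822625}.

Key observation: from the first term \frac{12}{7}: the lower running product (C = 12/7, x = -3/7) is a rising factorial.
Term ratio: r(k) = -\frac{3}{7} * (k-11) (k-\frac{4}{3}) / [(k-\frac{1}{2}) (k+\frac{1}{3}) (k+1)] - poly over poly, x = -\frac{3}{7} from leading terms; C = \frac{12}{7} at k = 0.
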